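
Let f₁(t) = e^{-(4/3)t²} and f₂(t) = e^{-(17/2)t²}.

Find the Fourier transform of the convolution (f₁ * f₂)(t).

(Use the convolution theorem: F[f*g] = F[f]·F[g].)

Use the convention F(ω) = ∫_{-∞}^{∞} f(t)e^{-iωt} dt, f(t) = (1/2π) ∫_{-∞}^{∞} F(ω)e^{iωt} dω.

F[f₁*f₂](ω) = \frac{\sqrt{102} \pi e^{- \frac{59 \omega^{2}}{272}}}{34}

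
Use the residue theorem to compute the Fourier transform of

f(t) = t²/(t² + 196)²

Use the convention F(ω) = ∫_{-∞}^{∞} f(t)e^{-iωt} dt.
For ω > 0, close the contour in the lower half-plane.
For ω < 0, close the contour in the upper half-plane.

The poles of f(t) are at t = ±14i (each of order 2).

Let g(z) = f(z)e^{-iωz}; for large |z| the factor e^{-iωz} decays in the lower half-plane when ω > 0 and in the upper half-plane when ω < 0.

Case ω > 0 (lower half-plane, clockwise contour ⇒ F(ω) = -2πi·ΣRes):
  Res_{z = - 14 i} g(z) = \frac{i \left(1 - 14 \omega\right) e^{- 14 \omega}}{56} (pole of order 2)
  F(ω) = -2πi·ΣRes = \frac{\pi \left(1 - 14 \omega\right) e^{- 14 \omega}}{28}

Case ω < 0 (upper half-plane, counterclockwise contour ⇒ F(ω) = +2πi·ΣRes):
  Res_{z = 14 i} g(z) = \frac{i \left(- 14 \omega - 1\right) e^{14 \omega}}{56} (pole of order 2)
  F(ω) = 2πi·ΣRes = \frac{\pi \left(14 \omega + 1\right) e^{14 \omega}}{28}

Both cases combine into a single formula in |ω|:

F(ω) = \frac{\pi \left(1 - 14 \left|{\omega}\right|\right) e^{- 14 \left|{\omega}\right|}}{28}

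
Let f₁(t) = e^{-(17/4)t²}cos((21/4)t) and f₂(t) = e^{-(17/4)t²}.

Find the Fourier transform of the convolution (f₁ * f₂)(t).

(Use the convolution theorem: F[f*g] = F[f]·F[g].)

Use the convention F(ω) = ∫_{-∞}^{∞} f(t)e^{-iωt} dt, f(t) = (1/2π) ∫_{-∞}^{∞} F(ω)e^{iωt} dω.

F[f₁*f₂](ω) = \frac{2 \pi \left(e^{\frac{21 \omega}{17}} + 1\right) e^{- \frac{2 \omega^{2}}{17} - \frac{21 \omega}{34} - \frac{441}{272}}}{17}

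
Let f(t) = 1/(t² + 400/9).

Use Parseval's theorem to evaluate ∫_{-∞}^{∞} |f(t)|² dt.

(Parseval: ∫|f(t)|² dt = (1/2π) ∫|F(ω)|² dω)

∫|f(t)|² dt = \frac{27 \pi}{16000}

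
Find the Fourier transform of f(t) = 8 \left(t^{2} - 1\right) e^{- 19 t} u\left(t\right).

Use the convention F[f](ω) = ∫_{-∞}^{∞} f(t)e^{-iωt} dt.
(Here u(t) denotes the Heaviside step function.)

F(ω) = \frac{8 \left(2 i \omega - \left(i \omega + 19\right)^{3} + 38\right)}{\left(i \omega + 19\right)^{4}}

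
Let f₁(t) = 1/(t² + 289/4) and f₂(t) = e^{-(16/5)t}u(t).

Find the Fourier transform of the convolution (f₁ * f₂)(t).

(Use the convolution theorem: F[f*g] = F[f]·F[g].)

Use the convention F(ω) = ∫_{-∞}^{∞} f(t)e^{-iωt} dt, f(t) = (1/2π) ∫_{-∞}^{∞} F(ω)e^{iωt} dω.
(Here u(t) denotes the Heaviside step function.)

F[f₁*f₂](ω) = \frac{10 \pi e^{- \frac{17 \left|{\omega}\right|}{2}}}{17 \left(5 i \omega + 16\right)}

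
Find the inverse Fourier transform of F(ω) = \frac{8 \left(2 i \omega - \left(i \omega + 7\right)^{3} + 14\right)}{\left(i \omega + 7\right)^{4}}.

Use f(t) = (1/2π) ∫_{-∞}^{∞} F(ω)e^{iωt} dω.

f(t) = 8 \left(t^{2} - 1\right) e^{- 7 t} u\left(t\right)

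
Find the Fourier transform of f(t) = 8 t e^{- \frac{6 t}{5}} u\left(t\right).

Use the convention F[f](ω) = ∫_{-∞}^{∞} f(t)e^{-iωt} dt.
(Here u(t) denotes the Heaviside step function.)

F(ω) = \frac{200}{\left(5 i \omega + 6\right)^{2}}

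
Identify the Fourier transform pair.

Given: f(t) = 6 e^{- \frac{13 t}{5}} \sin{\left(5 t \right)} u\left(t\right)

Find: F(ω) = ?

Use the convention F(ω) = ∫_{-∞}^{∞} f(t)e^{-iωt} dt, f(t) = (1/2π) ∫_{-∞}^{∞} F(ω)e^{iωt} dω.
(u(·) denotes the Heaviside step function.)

F(ω) = \frac{750}{\left(5 i \omega + 13\right)^{2} + 625}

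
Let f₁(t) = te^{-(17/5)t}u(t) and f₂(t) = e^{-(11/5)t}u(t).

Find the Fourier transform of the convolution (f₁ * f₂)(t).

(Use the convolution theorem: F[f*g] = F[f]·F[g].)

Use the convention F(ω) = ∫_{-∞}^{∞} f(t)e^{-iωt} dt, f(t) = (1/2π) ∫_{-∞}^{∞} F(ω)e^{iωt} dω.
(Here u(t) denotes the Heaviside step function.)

F[f₁*f₂](ω) = \frac{125}{\left(5 i \omega + 11\right) \left(5 i \omega + 17\right)^{2}}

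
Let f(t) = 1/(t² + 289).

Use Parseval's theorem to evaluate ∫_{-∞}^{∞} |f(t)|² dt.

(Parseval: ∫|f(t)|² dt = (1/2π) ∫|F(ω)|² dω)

∫|f(t)|² dt = \frac{\pi}{9826}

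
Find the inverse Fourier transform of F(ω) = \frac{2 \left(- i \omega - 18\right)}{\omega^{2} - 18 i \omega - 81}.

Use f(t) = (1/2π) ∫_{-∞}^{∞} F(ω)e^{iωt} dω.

f(t) = 2 \left(9 t + 1\right) e^{- 9 t} u\left(t\right)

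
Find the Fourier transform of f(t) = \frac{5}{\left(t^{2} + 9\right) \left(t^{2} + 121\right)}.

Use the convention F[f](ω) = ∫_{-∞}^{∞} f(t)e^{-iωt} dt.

F(ω) = \frac{5 \pi \left(11 e^{8 \left|{\omega}\right|} - 3\right) e^{- 11 \left|{\omega}\right|}}{3696}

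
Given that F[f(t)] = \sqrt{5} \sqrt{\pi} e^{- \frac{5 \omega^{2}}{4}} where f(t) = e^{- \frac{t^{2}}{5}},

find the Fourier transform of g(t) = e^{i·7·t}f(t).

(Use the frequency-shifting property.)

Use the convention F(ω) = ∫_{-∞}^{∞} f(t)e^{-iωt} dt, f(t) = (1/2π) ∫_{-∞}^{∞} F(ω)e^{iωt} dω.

F[g](ω) = \sqrt{5} \sqrt{\pi} e^{- \frac{5 \left(\omega - 7\right)^{2}}{4}}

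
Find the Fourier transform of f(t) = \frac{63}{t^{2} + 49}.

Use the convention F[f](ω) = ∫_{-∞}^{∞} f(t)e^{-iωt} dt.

F(ω) = 9 \pi e^{- 7 \left|{\omega}\right|}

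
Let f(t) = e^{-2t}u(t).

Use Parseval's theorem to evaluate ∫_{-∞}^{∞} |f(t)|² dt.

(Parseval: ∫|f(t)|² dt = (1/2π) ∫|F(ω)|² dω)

∫|f(t)|² dt = \frac{1}{4}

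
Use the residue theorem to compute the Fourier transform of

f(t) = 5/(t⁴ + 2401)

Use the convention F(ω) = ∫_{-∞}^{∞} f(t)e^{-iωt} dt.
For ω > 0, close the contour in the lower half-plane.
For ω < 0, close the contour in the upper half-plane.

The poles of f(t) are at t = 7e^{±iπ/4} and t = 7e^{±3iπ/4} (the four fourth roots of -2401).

Let g(z) = f(z)e^{-iωz}; for large |z| the factor e^{-iωz} decays in the lower half-plane when ω > 0 and in the upper half-plane when ω < 0.

Case ω > 0 (lower half-plane, clockwise contour ⇒ F(ω) = -2πi·ΣRes):
  Res_{z = - \frac{7 \sqrt{2}}{2} - \frac{7 \sqrt{2} i}{2}} g(z) = \frac{5 \sqrt{2} i \left(1 - i\right) e^{\frac{7 \sqrt{2} \omega \left(-1 + i\right)}{2}}}{2744}
  Res_{z = \frac{7 \sqrt{2}}{2} - \frac{7 \sqrt{2} i}{2}} g(z) = \frac{5 \sqrt{2} i \left(1 + i\right) e^{- \frac{7 \sqrt{2} \omega \left(1 + i\right)}{2}}}{2744}
  F(ω) = -2πi·ΣRes = \frac{5 \sqrt{2} \pi \left(1 - i\right) \left(e^{7 \sqrt{2} i \omega} + i\right) e^{- \frac{7 \sqrt{2} \omega \left(1 + i\right)}{2}}}{1372} = \frac{5 \pi e^{- \frac{7 \sqrt{2} \omega}{2}} \sin{\left(\frac{7 \sqrt{2} \omega}{2} + \frac{\pi}{4} \right)}}{343}

Case ω < 0 (upper half-plane, counterclockwise contour ⇒ F(ω) = +2πi·ΣRes):
  Res_{z = \frac{7 \sqrt{2}}{2} + \frac{7 \sqrt{2} i}{2}} g(z) = \frac{5 \sqrt{2} i \left(-1 + i\right) e^{\frac{7 \sqrt{2} \omega \left(1 - i\right)}{2}}}{2744}
  Res_{z = - \frac{7 \sqrt{2}}{2} + \frac{7 \sqrt{2} i}{2}} g(z) = \frac{5 \sqrt{2} \left(1 - i\right) e^{\frac{7 \sqrt{2} \omega \left(1 + i\right)}{2}}}{2744}
  F(ω) = 2πi·ΣRes = - \frac{5 \sqrt{2} i \pi \left(i \left(1 - i\right) e^{\frac{7 \sqrt{2} \omega \left(1 - i\right)}{2}} - \left(1 - i\right) e^{\frac{7 \sqrt{2} \omega \left(1 + i\right)}{2}}\right)}{1372} = \frac{5 \pi e^{\frac{7 \sqrt{2} \omega}{2}} \cos{\left(\frac{7 \sqrt{2} \omega}{2} + \frac{\pi}{4} \right)}}{343}

Both cases combine into a single formula in |ω|:

F(ω) = \frac{5 \pi e^{- \frac{7 \sqrt{2} \left|{\omega}\right|}{2}} \sin{\left(\frac{7 \sqrt{2} \left|{\omega}\right|}{2} + \frac{\pi}{4} \right)}}{343}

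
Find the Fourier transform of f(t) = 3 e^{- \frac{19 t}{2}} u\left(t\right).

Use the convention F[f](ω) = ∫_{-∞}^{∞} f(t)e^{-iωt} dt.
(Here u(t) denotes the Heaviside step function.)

F(ω) = \frac{6}{2 i \omega + 19}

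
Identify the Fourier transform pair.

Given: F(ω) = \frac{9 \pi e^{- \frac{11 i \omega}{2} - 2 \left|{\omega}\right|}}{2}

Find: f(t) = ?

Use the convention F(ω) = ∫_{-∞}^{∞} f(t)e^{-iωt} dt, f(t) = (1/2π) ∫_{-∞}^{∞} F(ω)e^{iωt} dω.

f(t) = \frac{9}{\left(t - \frac{11}{2}\right)^{2} + 4}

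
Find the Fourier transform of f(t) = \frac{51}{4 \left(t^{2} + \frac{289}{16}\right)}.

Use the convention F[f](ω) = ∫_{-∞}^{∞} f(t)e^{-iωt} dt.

F(ω) = 3 \pi e^{- \frac{17 \left|{\omega}\right|}{4}}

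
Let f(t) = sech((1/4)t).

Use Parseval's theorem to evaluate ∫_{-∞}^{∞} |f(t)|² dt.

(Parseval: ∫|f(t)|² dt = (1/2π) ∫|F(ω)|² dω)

∫|f(t)|² dt = 8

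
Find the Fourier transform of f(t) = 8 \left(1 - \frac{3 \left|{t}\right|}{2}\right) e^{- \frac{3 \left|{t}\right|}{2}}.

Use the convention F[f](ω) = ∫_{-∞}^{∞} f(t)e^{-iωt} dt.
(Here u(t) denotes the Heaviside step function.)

F(ω) = \frac{768 \omega^{2}}{\left(4 \omega^{2} + 9\right)^{2}}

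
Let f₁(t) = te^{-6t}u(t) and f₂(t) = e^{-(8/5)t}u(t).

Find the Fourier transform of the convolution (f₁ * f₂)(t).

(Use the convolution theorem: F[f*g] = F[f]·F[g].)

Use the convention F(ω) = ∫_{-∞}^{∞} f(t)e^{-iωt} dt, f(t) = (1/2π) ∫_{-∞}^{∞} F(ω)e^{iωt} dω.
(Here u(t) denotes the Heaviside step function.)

F[f₁*f₂](ω) = \frac{5}{\left(i \omega + 6\right)^{2} \left(5 i \omega + 8\right)}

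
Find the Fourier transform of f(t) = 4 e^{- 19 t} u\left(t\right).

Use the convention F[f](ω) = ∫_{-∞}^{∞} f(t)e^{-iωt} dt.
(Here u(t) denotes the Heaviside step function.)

F(ω) = \frac{4}{i \omega + 19}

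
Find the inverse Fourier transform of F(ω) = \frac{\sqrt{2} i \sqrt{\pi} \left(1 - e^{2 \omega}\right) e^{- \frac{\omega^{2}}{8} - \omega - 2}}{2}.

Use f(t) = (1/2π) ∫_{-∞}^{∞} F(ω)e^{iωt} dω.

f(t) = 2 e^{- 2 t^{2}} \sin{\left(4 t \right)}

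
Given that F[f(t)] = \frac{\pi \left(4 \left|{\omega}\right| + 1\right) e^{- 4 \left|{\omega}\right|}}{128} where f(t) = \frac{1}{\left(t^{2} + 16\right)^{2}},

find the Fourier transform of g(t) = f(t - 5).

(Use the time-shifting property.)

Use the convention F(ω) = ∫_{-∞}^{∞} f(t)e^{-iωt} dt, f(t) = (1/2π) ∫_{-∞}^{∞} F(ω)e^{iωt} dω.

F[g](ω) = \frac{\pi \left(4 \left|{\omega}\right| + 1\right) e^{- 5 i \omega - 4 \left|{\omega}\right|}}{128}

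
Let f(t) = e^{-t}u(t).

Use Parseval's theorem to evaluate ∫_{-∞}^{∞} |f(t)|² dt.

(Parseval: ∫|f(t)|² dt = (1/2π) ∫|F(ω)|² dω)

∫|f(t)|² dt = \frac{1}{2}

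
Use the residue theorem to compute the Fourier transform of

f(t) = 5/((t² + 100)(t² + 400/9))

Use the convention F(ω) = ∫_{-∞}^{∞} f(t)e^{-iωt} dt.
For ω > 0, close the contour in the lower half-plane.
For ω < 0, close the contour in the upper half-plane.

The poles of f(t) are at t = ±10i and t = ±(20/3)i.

Let g(z) = f(z)e^{-iωz}; for large |z| the factor e^{-iωz} decays in the lower half-plane when ω > 0 and in the upper half-plane when ω < 0.

Case ω > 0 (lower half-plane, clockwise contour ⇒ F(ω) = -2πi·ΣRes):
  Res_{z = - 10 i} g(z) = - \frac{9 i e^{- 10 \omega}}{2000}
  Res_{z = - \frac{20 i}{3}} g(z) = \frac{27 i e^{- \frac{20 \omega}{3}}}{4000}
  F(ω) = -2πi·ΣRes = - \frac{9 \pi e^{- 10 \omega}}{1000} + \frac{27 \pi e^{- \frac{20 \omega}{3}}}{2000}

Case ω < 0 (upper half-plane, counterclockwise contour ⇒ F(ω) = +2πi·ΣRes):
  Res_{z = 10 i} g(z) = \frac{9 i e^{10 \omega}}{2000}
  Res_{z = \frac{20 i}{3}} g(z) = - \frac{27 i e^{\frac{20 \omega}{3}}}{4000}
  F(ω) = 2πi·ΣRes = \frac{9 \pi \left(3 e^{\frac{20 \omega}{3}} - 2 e^{10 \omega}\right)}{2000}

Both cases combine into a single formula in |ω|:

F(ω) = - \frac{9 \pi e^{- 10 \left|{\omega}\right|}}{1000} + \frac{27 \pi e^{- \frac{20 \left|{\omega}\right|}{3}}}{2000}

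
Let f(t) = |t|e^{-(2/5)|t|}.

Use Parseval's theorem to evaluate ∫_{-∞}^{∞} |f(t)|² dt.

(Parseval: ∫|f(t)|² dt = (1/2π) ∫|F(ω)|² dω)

∫|f(t)|² dt = \frac{125}{16}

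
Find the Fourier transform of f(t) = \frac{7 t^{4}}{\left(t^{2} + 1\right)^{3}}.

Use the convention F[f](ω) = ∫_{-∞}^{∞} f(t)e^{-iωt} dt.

F(ω) = \frac{7 \pi \left(\omega^{2} - 5 \left|{\omega}\right| + 3\right) e^{- \left|{\omega}\right|}}{8}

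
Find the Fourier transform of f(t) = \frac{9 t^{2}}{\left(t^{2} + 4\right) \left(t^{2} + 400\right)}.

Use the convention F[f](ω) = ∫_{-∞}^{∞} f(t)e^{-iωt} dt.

F(ω) = \frac{\pi \left(10 - e^{18 \left|{\omega}\right|}\right) e^{- 20 \left|{\omega}\right|}}{22}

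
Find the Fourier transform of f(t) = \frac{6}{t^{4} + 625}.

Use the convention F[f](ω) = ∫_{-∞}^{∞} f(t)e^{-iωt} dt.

F(ω) = \frac{6 \pi e^{- \frac{5 \sqrt{2} \left|{\omega}\right|}{2}} \sin{\left(\frac{5 \sqrt{2} \left|{\omega}\right|}{2} + \frac{\pi}{4} \right)}}{125}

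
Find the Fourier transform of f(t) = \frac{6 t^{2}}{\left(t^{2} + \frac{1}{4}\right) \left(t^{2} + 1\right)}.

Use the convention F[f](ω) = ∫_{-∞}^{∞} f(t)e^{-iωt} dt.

F(ω) = 8 \pi e^{- \left|{\omega}\right|} - 4 \pi e^{- \frac{\left|{\omega}\right|}{2}}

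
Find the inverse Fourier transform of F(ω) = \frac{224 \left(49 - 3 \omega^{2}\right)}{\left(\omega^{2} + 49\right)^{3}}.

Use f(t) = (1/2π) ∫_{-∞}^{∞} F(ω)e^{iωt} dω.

f(t) = 8 t^{2} e^{- 7 \left|{t}\right|}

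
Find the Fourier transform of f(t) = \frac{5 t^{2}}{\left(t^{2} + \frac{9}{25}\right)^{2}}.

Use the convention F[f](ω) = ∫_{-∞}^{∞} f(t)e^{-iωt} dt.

F(ω) = \frac{5 \pi \left(5 - 3 \left|{\omega}\right|\right) e^{- \frac{3 \left|{\omega}\right|}{5}}}{6}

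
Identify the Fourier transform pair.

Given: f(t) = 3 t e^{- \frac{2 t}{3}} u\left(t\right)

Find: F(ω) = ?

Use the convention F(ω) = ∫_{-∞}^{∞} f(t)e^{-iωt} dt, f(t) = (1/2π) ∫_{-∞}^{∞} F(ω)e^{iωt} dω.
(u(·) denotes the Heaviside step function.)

F(ω) = \frac{27}{\left(3 i \omega + 2\right)^{2}}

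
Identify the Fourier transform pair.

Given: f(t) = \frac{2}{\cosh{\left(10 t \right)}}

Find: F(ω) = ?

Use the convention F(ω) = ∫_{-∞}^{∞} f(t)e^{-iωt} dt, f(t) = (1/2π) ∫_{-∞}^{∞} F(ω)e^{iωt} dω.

F(ω) = \frac{\pi}{5 \cosh{\left(\frac{\pi \omega}{20} \right)}}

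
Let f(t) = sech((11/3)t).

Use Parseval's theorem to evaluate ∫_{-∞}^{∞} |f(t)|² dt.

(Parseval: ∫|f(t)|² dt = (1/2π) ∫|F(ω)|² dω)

∫|f(t)|² dt = \frac{6}{11}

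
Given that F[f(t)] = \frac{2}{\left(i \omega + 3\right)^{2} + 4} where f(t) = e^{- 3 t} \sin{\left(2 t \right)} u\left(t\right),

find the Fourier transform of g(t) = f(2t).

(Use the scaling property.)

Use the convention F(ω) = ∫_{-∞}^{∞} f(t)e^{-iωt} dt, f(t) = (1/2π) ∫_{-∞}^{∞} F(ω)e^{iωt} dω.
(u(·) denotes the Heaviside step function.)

F[g](ω) = \frac{4}{\left(i \omega + 6\right)^{2} + 16}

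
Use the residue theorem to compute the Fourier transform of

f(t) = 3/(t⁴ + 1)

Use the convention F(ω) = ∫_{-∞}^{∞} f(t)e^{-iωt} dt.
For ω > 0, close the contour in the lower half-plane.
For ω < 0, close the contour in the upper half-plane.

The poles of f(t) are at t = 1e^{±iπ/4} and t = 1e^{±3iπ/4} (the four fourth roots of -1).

Let g(z) = f(z)e^{-iωz}; for large |z| the factor e^{-iωz} decays in the lower half-plane when ω > 0 and in the upper half-plane when ω < 0.

Case ω > 0 (lower half-plane, clockwise contour ⇒ F(ω) = -2πi·ΣRes):
  Res_{z = - \frac{\sqrt{2}}{2} - \frac{\sqrt{2} i}{2}} g(z) = \frac{3 \sqrt{2} i \left(1 - i\right) e^{\frac{\sqrt{2} \omega \left(-1 + i\right)}{2}}}{8}
  Res_{z = \frac{\sqrt{2}}{2} - \frac{\sqrt{2} i}{2}} g(z) = \frac{3 \sqrt{2} i \left(1 + i\right) e^{- \frac{\sqrt{2} \omega \left(1 + i\right)}{2}}}{8}
  F(ω) = -2πi·ΣRes = \frac{3 \sqrt{2} \pi \left(1 - i\right) \left(e^{\sqrt{2} i \omega} + i\right) e^{- \frac{\sqrt{2} \omega \left(1 + i\right)}{2}}}{4} = 3 \pi e^{- \frac{\sqrt{2} \omega}{2}} \sin{\left(\frac{\sqrt{2} \omega}{2} + \frac{\pi}{4} \right)}

Case ω < 0 (upper half-plane, counterclockwise contour ⇒ F(ω) = +2πi·ΣRes):
  Res_{z = \frac{\sqrt{2}}{2} + \frac{\sqrt{2} i}{2}} g(z) = \frac{3 \sqrt{2} i \left(-1 + i\right) e^{\frac{\sqrt{2} \omega \left(1 - i\right)}{2}}}{8}
  Res_{z = - \frac{\sqrt{2}}{2} + \frac{\sqrt{2} i}{2}} g(z) = \frac{3 \sqrt{2} \left(1 - i\right) e^{\frac{\sqrt{2} \omega \left(1 + i\right)}{2}}}{8}
  F(ω) = 2πi·ΣRes = - \frac{3 \sqrt{2} i \pi \left(i \left(1 - i\right) e^{\frac{\sqrt{2} \omega \left(1 - i\right)}{2}} - \left(1 - i\right) e^{\frac{\sqrt{2} \omega \left(1 + i\right)}{2}}\right)}{4} = 3 \pi e^{\frac{\sqrt{2} \omega}{2}} \cos{\left(\frac{\sqrt{2} \omega}{2} + \frac{\pi}{4} \right)}

Both cases combine into a single formula in |ω|:

F(ω) = 3 \pi e^{- \frac{\sqrt{2} \left|{\omega}\right|}{2}} \sin{\left(\frac{\sqrt{2} \left|{\omega}\right|}{2} + \frac{\pi}{4} \right)}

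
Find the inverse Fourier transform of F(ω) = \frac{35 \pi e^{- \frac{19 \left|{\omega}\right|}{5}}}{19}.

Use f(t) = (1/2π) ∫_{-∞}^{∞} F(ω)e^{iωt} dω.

f(t) = \frac{7}{t^{2} + \frac{361}{25}}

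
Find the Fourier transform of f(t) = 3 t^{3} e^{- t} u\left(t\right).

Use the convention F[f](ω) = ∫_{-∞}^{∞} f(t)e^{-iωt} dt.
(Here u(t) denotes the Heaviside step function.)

F(ω) = \frac{18}{\left(i \omega + 1\right)^{4}}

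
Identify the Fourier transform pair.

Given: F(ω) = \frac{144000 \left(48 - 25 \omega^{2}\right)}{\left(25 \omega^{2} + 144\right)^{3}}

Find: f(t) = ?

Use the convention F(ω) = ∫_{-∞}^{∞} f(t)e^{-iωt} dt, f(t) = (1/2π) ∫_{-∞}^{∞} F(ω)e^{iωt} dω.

f(t) = 8 t^{2} e^{- \frac{12 \left|{t}\right|}{5}}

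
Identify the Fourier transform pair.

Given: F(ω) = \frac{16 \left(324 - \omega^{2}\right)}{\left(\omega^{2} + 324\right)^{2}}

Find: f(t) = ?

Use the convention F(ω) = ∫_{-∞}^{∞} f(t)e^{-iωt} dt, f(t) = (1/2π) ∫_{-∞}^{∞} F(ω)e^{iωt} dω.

f(t) = 8 e^{- 18 \left|{t}\right|} \left|{t}\right|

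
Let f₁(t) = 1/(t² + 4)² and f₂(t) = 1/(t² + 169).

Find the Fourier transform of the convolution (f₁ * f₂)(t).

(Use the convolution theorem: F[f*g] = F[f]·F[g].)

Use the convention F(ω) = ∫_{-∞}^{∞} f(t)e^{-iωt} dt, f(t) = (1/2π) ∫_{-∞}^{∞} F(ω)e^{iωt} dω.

F[f₁*f₂](ω) = \frac{\pi^{2} \left(2 \left|{\omega}\right| + 1\right) e^{- 15 \left|{\omega}\right|}}{208}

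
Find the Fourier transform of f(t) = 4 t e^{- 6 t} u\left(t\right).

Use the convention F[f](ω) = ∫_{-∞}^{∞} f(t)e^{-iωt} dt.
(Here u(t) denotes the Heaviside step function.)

F(ω) = \frac{4}{\left(i \omega + 6\right)^{2}}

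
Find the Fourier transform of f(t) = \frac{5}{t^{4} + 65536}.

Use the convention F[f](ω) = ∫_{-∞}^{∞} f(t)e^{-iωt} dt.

F(ω) = \frac{5 \pi e^{- 8 \sqrt{2} \left|{\omega}\right|} \sin{\left(8 \sqrt{2} \left|{\omega}\right| + \frac{\pi}{4} \right)}}{4096}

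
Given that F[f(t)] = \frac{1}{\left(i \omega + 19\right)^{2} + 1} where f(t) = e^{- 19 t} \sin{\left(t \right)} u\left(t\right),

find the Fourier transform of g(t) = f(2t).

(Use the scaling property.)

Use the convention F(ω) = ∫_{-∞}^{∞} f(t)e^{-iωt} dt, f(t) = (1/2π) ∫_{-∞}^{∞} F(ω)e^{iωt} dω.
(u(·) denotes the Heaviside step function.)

F[g](ω) = \frac{2}{\left(i \omega + 38\right)^{2} + 4}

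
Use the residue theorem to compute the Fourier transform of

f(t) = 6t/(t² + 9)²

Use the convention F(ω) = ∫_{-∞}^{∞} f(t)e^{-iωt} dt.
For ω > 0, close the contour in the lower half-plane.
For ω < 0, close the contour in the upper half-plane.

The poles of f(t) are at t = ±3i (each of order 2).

Let g(z) = f(z)e^{-iωz}; for large |z| the factor e^{-iωz} decays in the lower half-plane when ω > 0 and in the upper half-plane when ω < 0.

Case ω > 0 (lower half-plane, clockwise contour ⇒ F(ω) = -2πi·ΣRes):
  Res_{z = - 3 i} g(z) = \frac{\omega e^{- 3 \omega}}{2} (pole of order 2)
  F(ω) = -2πi·ΣRes = - i \pi \omega e^{- 3 \omega}

Case ω < 0 (upper half-plane, counterclockwise contour ⇒ F(ω) = +2πi·ΣRes):
  Res_{z = 3 i} g(z) = - \frac{\omega e^{3 \omega}}{2} (pole of order 2)
  F(ω) = 2πi·ΣRes = - i \pi \omega e^{3 \omega}

Both cases combine into a single formula in |ω|:

F(ω) = - i \pi \omega e^{- 3 \left|{\omega}\right|}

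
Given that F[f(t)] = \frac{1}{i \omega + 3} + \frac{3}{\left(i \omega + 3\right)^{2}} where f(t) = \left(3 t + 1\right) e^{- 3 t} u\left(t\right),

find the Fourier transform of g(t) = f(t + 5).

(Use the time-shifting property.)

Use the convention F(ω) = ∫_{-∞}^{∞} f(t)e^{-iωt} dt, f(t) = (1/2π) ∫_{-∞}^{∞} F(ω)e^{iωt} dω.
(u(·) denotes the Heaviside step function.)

F[g](ω) = \frac{\left(- i \omega - 6\right) e^{5 i \omega}}{\omega^{2} - 6 i \omega - 9}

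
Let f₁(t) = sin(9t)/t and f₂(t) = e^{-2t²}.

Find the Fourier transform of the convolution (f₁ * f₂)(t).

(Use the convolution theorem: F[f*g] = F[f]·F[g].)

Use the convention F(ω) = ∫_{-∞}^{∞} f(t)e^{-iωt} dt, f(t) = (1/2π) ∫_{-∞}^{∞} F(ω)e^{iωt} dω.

F[f₁*f₂](ω) = \begin{cases} \frac{\sqrt{2} \pi^{\frac{3}{2}} e^{- \frac{\omega^{2}}{8}}}{2} & \text{for}\: \omega > -9 \wedge \omega < 9 \\0 & \text{otherwise} \end{cases}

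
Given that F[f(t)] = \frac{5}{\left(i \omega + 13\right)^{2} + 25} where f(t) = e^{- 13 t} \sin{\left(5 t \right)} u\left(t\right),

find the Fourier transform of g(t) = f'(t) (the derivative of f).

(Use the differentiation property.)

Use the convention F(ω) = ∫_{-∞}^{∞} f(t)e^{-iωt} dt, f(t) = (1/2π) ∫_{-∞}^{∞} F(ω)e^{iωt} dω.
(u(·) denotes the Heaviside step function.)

F[g](ω) = \frac{5 i \omega}{\left(i \omega + 13\right)^{2} + 25}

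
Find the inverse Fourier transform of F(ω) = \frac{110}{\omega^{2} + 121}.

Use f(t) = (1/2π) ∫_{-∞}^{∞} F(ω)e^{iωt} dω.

f(t) = 5 e^{- 11 \left|{t}\right|}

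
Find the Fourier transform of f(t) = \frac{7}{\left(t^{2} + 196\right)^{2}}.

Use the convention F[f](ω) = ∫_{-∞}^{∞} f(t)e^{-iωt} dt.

F(ω) = \frac{\pi \left(14 \left|{\omega}\right| + 1\right) e^{- 14 \left|{\omega}\right|}}{784}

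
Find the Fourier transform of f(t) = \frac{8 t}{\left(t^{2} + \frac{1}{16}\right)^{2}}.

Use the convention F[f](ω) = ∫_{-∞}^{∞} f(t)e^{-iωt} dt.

F(ω) = - 16 i \pi \omega e^{- \frac{\left|{\omega}\right|}{4}}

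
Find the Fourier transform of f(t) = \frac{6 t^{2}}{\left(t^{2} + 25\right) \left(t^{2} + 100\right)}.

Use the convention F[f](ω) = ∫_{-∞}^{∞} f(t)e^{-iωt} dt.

F(ω) = \frac{2 \pi \left(2 - e^{5 \left|{\omega}\right|}\right) e^{- 10 \left|{\omega}\right|}}{5}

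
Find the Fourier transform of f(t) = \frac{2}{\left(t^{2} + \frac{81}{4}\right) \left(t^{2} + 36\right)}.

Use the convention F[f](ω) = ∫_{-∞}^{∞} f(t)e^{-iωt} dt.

F(ω) = - \frac{4 \pi e^{- 6 \left|{\omega}\right|}}{189} + \frac{16 \pi e^{- \frac{9 \left|{\omega}\right|}{2}}}{567}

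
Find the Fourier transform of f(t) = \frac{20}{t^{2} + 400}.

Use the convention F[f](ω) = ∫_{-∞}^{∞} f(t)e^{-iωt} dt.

F(ω) = \pi e^{- 20 \left|{\omega}\right|}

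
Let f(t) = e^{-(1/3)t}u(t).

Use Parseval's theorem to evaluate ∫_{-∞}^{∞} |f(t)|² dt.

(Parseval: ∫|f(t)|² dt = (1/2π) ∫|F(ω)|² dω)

∫|f(t)|² dt = \frac{3}{2}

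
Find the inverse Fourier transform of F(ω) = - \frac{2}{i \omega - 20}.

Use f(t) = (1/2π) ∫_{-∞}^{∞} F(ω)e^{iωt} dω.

f(t) = 2 e^{20 t} u\left(- t\right)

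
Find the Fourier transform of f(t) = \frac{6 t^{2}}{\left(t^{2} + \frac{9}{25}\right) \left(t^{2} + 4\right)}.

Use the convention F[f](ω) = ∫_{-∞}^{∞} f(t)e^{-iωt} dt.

F(ω) = \frac{300 \pi e^{- 2 \left|{\omega}\right|}}{91} - \frac{90 \pi e^{- \frac{3 \left|{\omega}\right|}{5}}}{91}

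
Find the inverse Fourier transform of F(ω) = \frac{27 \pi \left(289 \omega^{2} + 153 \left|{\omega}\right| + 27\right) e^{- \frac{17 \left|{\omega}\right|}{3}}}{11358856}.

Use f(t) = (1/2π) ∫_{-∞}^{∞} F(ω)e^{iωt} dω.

f(t) = \frac{1}{\left(t^{2} + \frac{289}{9}\right)^{3}}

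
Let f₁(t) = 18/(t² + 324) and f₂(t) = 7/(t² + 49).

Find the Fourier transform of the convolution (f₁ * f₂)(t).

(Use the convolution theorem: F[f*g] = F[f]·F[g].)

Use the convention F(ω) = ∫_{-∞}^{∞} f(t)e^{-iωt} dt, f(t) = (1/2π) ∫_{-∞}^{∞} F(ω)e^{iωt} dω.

F[f₁*f₂](ω) = \pi^{2} e^{- 25 \left|{\omega}\right|}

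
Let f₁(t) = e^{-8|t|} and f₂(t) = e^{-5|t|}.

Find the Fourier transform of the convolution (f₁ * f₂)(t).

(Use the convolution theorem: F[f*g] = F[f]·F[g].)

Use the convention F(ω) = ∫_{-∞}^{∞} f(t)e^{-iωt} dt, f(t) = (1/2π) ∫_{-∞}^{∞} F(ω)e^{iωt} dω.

F[f₁*f₂](ω) = \frac{160}{\left(\omega^{2} + 25\right) \left(\omega^{2} + 64\right)}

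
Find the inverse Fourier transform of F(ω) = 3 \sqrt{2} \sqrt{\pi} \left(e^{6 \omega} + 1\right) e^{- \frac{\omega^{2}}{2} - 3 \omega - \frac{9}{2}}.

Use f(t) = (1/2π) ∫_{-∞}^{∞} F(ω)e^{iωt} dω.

f(t) = 6 e^{- \frac{t^{2}}{2}} \cos{\left(3 t \right)}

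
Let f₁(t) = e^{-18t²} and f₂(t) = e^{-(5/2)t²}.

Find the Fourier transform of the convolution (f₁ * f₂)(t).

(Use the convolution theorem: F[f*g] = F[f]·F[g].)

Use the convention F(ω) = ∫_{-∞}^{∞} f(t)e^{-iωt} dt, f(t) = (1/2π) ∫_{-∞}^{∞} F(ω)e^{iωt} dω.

F[f₁*f₂](ω) = \frac{\sqrt{5} \pi e^{- \frac{41 \omega^{2}}{360}}}{15}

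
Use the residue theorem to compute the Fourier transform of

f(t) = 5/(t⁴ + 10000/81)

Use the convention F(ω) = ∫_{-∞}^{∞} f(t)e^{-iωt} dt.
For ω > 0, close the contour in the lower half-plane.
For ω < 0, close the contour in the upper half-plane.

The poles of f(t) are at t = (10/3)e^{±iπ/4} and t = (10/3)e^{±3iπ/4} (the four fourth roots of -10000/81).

Let g(z) = f(z)e^{-iωz}; for large |z| the factor e^{-iωz} decays in the lower half-plane when ω > 0 and in the upper half-plane when ω < 0.

Case ω > 0 (lower half-plane, clockwise contour ⇒ F(ω) = -2πi·ΣRes):
  Res_{z = - \frac{5 \sqrt{2}}{3} - \frac{5 \sqrt{2} i}{3}} g(z) = \frac{27 \sqrt{2} i \left(1 - i\right) e^{\frac{5 \sqrt{2} \omega \left(-1 + i\right)}{3}}}{1600}
  Res_{z = \frac{5 \sqrt{2}}{3} - \frac{5 \sqrt{2} i}{3}} g(z) = \frac{27 \sqrt{2} i \left(1 + i\right) e^{- \frac{5 \sqrt{2} \omega \left(1 + i\right)}{3}}}{1600}
  F(ω) = -2πi·ΣRes = \frac{27 \sqrt{2} \pi \left(1 - i\right) \left(e^{\frac{10 \sqrt{2} i \omega}{3}} + i\right) e^{- \frac{5 \sqrt{2} \omega \left(1 + i\right)}{3}}}{800} = \frac{27 \pi e^{- \frac{5 \sqrt{2} \omega}{3}} \sin{\left(\frac{5 \sqrt{2} \omega}{3} + \frac{\pi}{4} \right)}}{200}

Case ω < 0 (upper half-plane, counterclockwise contour ⇒ F(ω) = +2πi·ΣRes):
  Res_{z = \frac{5 \sqrt{2}}{3} + \frac{5 \sqrt{2} i}{3}} g(z) = \frac{27 \sqrt{2} i \left(-1 + i\right) e^{\frac{5 \sqrt{2} \omega \left(1 - i\right)}{3}}}{1600}
  Res_{z = - \frac{5 \sqrt{2}}{3} + \frac{5 \sqrt{2} i}{3}} g(z) = \frac{27 \sqrt{2} \left(1 - i\right) e^{\frac{5 \sqrt{2} \omega \left(1 + i\right)}{3}}}{1600}
  F(ω) = 2πi·ΣRes = - \frac{27 \sqrt{2} i \pi \left(i \left(1 - i\right) e^{\frac{5 \sqrt{2} \omega \left(1 - i\right)}{3}} - \left(1 - i\right) e^{\frac{5 \sqrt{2} \omega \left(1 + i\right)}{3}}\right)}{800} = \frac{27 \pi e^{\frac{5 \sqrt{2} \omega}{3}} \cos{\left(\frac{5 \sqrt{2} \omega}{3} + \frac{\pi}{4} \right)}}{200}

Both cases combine into a single formula in |ω|:

F(ω) = \frac{27 \pi e^{- \frac{5 \sqrt{2} \left|{\omega}\right|}{3}} \sin{\left(\frac{5 \sqrt{2} \left|{\omega}\right|}{3} + \frac{\pi}{4} \right)}}{200}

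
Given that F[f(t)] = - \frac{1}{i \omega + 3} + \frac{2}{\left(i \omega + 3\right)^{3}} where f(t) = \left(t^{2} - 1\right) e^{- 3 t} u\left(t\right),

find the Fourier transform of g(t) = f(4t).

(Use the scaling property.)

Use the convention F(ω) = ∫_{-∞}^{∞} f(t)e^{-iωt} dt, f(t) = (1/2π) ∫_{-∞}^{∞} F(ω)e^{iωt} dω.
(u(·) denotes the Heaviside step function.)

F[g](ω) = \frac{32 i \omega - \left(i \omega + 12\right)^{3} + 384}{\left(i \omega + 12\right)^{4}}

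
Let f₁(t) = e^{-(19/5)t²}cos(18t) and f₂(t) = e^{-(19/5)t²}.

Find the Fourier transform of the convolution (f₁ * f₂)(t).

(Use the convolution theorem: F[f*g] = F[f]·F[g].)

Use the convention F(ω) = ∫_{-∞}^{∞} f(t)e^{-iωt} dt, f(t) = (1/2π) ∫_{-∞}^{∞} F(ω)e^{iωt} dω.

F[f₁*f₂](ω) = \frac{5 \pi \left(e^{\frac{90 \omega}{19}} + 1\right) e^{- \frac{5 \omega^{2}}{38} - \frac{45 \omega}{19} - \frac{405}{19}}}{38}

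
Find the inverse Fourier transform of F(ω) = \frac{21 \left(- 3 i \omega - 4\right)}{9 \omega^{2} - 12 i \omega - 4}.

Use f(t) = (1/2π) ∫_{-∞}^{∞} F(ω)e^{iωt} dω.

f(t) = 7 \left(\frac{2 t}{3} + 1\right) e^{- \frac{2 t}{3}} u\left(t\right)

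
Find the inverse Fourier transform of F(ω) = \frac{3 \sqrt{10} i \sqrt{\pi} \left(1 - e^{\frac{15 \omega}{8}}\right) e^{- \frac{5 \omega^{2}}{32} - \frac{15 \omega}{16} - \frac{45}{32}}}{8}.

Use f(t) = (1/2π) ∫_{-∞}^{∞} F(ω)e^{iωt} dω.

f(t) = 3 e^{- \frac{8 t^{2}}{5}} \sin{\left(3 t \right)}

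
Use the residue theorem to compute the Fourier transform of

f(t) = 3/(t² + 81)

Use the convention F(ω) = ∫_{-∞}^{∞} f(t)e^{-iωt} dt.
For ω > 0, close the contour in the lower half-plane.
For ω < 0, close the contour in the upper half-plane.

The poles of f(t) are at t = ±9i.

Let g(z) = f(z)e^{-iωz}; for large |z| the factor e^{-iωz} decays in the lower half-plane when ω > 0 and in the upper half-plane when ω < 0.

Case ω > 0 (lower half-plane, clockwise contour ⇒ F(ω) = -2πi·ΣRes):
  Res_{z = - 9 i} g(z) = \frac{i e^{- 9 \omega}}{6}
  F(ω) = -2πi·ΣRes = \frac{\pi e^{- 9 \omega}}{3}

Case ω < 0 (upper half-plane, counterclockwise contour ⇒ F(ω) = +2πi·ΣRes):
  Res_{z = 9 i} g(z) = - \frac{i e^{9 \omega}}{6}
  F(ω) = 2πi·ΣRes = \frac{\pi e^{9 \omega}}{3}

Both cases combine into a single formula in |ω|:

F(ω) = \frac{\pi e^{- 9 \left|{\omega}\right|}}{3}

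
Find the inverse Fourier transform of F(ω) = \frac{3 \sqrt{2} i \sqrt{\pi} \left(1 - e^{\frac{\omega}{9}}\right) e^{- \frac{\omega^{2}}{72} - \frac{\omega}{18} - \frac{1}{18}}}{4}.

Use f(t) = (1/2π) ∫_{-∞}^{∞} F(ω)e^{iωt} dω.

f(t) = 9 e^{- 18 t^{2}} \sin{\left(2 t \right)}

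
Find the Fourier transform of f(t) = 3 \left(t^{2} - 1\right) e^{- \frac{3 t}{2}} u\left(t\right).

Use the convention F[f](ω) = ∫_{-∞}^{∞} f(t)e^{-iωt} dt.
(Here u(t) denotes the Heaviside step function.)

F(ω) = \frac{6 \left(16 i \omega - \left(2 i \omega + 3\right)^{3} + 24\right)}{\left(2 i \omega + 3\right)^{4}}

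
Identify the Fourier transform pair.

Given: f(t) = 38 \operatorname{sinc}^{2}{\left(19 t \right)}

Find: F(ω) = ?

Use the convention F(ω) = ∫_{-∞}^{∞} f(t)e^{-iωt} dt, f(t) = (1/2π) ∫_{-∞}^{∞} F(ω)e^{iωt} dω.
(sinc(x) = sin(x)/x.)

F(ω) = \begin{cases} \frac{\pi \left(38 - \left|{\omega}\right|\right)}{19} & \text{for}\: \omega > -38 \wedge \omega < 38 \\0 & \text{otherwise} \end{cases}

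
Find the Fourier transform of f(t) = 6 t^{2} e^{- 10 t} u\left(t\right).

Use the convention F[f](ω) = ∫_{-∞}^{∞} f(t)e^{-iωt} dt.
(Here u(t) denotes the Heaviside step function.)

F(ω) = \frac{12}{\left(i \omega + 10\right)^{3}}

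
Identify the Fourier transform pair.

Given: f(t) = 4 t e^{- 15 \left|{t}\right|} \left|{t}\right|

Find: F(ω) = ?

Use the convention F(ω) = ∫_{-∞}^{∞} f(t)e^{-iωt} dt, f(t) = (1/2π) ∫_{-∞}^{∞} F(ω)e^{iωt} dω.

F(ω) = \frac{16 i \omega \left(\omega^{2} - 675\right)}{\left(\omega^{2} + 225\right)^{3}}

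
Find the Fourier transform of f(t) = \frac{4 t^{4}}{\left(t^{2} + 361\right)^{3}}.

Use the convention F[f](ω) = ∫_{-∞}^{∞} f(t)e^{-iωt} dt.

F(ω) = \frac{\pi \left(361 \omega^{2} - 95 \left|{\omega}\right| + 3\right) e^{- 19 \left|{\omega}\right|}}{38}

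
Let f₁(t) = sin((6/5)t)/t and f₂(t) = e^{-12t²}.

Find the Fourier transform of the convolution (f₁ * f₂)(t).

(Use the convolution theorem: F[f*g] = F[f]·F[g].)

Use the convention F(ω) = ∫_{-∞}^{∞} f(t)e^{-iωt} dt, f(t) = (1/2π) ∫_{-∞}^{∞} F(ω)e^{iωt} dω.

F[f₁*f₂](ω) = \begin{cases} \frac{\sqrt{3} \pi^{\frac{3}{2}} e^{- \frac{\omega^{2}}{48}}}{6} & \text{for}\: \omega > - \frac{6}{5} \wedge \omega < \frac{6}{5} \\0 & \text{otherwise} \end{cases}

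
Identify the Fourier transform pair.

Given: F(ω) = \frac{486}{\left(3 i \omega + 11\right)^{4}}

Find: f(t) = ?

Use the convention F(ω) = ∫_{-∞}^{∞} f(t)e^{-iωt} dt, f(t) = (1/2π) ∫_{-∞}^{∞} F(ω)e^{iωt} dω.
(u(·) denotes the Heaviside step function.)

f(t) = t^{3} e^{- \frac{11 t}{3}} u\left(t\right)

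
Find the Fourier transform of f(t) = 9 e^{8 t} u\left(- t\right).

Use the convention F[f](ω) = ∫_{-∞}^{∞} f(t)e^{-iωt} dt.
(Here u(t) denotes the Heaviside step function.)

F(ω) = - \frac{9}{i \omega - 8}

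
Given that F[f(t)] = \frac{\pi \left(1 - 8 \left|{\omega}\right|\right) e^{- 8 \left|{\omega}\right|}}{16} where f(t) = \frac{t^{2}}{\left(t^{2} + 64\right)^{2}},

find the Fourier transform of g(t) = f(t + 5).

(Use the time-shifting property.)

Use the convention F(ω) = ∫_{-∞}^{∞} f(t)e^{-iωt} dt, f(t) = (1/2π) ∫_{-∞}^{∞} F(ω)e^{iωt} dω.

F[g](ω) = - \frac{\pi \left(8 \left|{\omega}\right| - 1\right) e^{5 i \omega - 8 \left|{\omega}\right|}}{16}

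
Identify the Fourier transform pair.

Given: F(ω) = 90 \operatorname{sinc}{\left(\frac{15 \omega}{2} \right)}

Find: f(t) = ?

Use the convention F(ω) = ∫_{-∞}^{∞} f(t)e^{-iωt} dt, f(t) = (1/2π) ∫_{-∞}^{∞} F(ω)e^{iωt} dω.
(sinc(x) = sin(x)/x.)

f(t) = 6 \left(\begin{cases} 1 & \text{for}\: \left|{t}\right| < \frac{15}{2} \\0 & \text{otherwise} \end{cases}\right)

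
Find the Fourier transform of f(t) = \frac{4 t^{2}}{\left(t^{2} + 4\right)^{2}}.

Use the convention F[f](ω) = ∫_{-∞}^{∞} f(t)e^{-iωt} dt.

F(ω) = \pi \left(1 - 2 \left|{\omega}\right|\right) e^{- 2 \left|{\omega}\right|}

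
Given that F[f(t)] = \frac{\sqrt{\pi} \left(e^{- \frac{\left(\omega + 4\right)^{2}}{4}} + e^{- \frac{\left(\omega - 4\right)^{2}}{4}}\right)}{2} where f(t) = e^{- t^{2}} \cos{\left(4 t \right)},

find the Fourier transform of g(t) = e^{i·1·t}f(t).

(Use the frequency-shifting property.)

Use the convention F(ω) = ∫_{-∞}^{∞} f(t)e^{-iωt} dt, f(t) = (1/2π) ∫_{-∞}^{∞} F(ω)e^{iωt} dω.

F[g](ω) = \frac{\sqrt{\pi} \left(e^{4 \omega} + e^{4}\right) e^{- \frac{\omega^{2}}{4} - \frac{3 \omega}{2} - \frac{25}{4}}}{2}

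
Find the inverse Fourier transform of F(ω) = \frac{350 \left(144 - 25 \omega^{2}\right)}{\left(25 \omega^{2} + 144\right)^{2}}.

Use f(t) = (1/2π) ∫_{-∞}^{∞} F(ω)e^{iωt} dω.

f(t) = 7 e^{- \frac{12 \left|{t}\right|}{5}} \left|{t}\right|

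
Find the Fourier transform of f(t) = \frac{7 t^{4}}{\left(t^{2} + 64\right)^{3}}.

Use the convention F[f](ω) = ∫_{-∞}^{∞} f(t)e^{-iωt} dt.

F(ω) = \frac{7 \pi \left(64 \omega^{2} - 40 \left|{\omega}\right| + 3\right) e^{- 8 \left|{\omega}\right|}}{64}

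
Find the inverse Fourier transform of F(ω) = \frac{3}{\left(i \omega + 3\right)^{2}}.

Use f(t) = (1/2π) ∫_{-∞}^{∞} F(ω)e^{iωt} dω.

f(t) = 3 t e^{- 3 t} u\left(t\right)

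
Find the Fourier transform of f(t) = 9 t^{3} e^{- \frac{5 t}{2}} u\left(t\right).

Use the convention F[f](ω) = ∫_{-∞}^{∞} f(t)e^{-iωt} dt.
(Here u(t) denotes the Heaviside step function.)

F(ω) = \frac{864}{\left(2 i \omega + 5\right)^{4}}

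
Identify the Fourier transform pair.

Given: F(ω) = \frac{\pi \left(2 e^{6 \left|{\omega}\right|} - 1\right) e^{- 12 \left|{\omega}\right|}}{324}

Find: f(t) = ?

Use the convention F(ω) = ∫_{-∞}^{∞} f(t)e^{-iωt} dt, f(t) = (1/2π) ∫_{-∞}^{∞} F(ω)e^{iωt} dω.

f(t) = \frac{4}{\left(t^{2} + 36\right) \left(t^{2} + 144\right)}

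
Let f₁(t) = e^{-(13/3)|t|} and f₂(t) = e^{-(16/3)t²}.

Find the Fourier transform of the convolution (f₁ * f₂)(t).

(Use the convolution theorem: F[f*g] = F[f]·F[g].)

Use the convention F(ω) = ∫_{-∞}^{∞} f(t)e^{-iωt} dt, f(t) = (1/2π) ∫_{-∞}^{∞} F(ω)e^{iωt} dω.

F[f₁*f₂](ω) = \frac{39 \sqrt{3} \sqrt{\pi} e^{- \frac{3 \omega^{2}}{64}}}{2 \left(9 \omega^{2} + 169\right)}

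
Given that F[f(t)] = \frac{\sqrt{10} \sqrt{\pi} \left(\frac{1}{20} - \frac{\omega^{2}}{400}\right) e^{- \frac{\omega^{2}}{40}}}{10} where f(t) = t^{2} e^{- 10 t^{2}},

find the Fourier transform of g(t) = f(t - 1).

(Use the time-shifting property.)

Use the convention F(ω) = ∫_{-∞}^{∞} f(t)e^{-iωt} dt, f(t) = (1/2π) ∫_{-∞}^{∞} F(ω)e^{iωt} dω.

F[g](ω) = \frac{\sqrt{10} \sqrt{\pi} \left(20 - \omega^{2}\right) e^{- \omega \left(\frac{\omega}{40} + i\right)}}{4000}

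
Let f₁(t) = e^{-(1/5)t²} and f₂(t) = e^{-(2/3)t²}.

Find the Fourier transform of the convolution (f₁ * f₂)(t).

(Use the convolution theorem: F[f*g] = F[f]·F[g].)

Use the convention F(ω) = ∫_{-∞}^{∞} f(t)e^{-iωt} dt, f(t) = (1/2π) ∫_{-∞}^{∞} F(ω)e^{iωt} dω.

F[f₁*f₂](ω) = \frac{\sqrt{30} \pi e^{- \frac{13 \omega^{2}}{8}}}{2}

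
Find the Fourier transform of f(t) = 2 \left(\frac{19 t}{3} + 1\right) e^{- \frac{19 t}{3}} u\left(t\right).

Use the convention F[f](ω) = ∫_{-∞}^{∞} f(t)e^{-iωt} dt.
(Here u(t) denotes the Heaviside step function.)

F(ω) = \frac{6 \left(- 3 i \omega - 38\right)}{9 \omega^{2} - 114 i \omega - 361}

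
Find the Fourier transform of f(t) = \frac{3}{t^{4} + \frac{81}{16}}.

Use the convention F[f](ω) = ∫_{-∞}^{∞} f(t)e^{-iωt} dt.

F(ω) = \frac{8 \pi e^{- \frac{3 \sqrt{2} \left|{\omega}\right|}{4}} \sin{\left(\frac{3 \sqrt{2} \left|{\omega}\right|}{4} + \frac{\pi}{4} \right)}}{9}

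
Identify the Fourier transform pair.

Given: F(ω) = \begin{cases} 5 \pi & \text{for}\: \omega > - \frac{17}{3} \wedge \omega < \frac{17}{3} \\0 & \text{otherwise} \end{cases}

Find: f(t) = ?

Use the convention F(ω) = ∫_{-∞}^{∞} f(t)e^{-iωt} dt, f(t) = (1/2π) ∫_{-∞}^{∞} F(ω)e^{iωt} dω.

f(t) = \frac{5 \sin{\left(\frac{17 t}{3} \right)}}{t}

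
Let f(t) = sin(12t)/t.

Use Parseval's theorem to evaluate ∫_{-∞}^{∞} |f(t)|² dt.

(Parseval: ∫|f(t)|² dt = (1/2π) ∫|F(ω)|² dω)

∫|f(t)|² dt = 12 \pi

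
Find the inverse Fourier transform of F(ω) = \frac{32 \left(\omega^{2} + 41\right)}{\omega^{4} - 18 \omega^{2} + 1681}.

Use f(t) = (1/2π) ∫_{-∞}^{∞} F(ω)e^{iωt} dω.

f(t) = 4 e^{- 4 \left|{t}\right|} \cos{\left(5 \left|{t}\right| \right)}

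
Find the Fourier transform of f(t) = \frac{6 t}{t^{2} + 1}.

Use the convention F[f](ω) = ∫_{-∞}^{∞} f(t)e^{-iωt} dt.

F(ω) = - 6 i \pi e^{- \left|{\omega}\right|} \operatorname{sign}{\left(\omega \right)}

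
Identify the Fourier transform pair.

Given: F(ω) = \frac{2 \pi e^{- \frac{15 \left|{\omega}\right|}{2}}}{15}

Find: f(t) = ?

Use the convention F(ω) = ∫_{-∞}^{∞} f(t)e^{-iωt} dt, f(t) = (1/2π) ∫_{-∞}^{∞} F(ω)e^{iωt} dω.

f(t) = \frac{1}{t^{2} + \frac{225}{4}}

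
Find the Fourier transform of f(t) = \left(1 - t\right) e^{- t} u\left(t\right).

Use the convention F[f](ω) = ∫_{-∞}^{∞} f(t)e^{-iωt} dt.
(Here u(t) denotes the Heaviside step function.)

F(ω) = \frac{i \omega}{- \omega^{2} + 2 i \omega + 1}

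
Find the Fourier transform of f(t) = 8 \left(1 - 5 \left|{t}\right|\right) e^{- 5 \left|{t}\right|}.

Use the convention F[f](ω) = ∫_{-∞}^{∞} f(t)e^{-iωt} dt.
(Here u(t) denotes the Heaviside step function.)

F(ω) = \frac{160 \omega^{2}}{\left(\omega^{2} + 25\right)^{2}}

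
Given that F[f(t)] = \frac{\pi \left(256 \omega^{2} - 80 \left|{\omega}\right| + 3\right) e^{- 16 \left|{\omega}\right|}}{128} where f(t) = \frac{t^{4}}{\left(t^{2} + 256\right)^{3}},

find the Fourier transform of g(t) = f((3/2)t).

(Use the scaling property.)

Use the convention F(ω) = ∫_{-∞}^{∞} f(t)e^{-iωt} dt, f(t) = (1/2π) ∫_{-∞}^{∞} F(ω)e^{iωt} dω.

F[g](ω) = \frac{\pi \left(1024 \omega^{2} - 480 \left|{\omega}\right| + 27\right) e^{- \frac{32 \left|{\omega}\right|}{3}}}{1728}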